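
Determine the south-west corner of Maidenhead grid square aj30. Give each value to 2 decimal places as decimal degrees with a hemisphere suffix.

Field A=0, J=9: +0·20° lon, +9·10° lat → SW at lon -180°, lat 0°.
Square 3, 0: +3·2° lon, +0·1° lat → SW at lon -174°, lat 0°.
latitude 0.00° N, longitude 174.00° W.

0.00° N, 174.00° W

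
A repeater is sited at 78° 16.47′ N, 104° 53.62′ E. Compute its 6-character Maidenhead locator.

Shift to the Maidenhead origin (180°W, 90°S): lon 284.8937, lat 168.2745.
Field: 284.8937/20 → 14 → O, 168.2745/10 → 16 → Q; chars OQ.
Square: 4.8937/2 → 2, 8.2745/1 → 8; chars 28.
Subsquare: 0.8937/0.0833333 → 10 → k, 0.2745/0.0416667 → 6 → g; chars kg.

OQ28kg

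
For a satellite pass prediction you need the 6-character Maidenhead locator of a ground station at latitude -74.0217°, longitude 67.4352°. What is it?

Add 180° to longitude and 90° to latitude: 247.4352, 15.9783.
Field: lon ⌊247.4352/20⌋ = 12 → M; lat ⌊15.9783/10⌋ = 1 → B.
Square: lon ⌊7.4352/2⌋ = 3; lat ⌊5.9783/1⌋ = 5.
Subsquare: lon ⌊1.4352/0.0833333⌋ = 17 → r; lat ⌊0.9783/0.0416667⌋ = 23 → x.

MB35rx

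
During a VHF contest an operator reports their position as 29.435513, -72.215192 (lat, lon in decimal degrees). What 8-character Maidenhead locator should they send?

FL39vk44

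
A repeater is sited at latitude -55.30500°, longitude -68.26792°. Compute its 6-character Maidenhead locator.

FD54uq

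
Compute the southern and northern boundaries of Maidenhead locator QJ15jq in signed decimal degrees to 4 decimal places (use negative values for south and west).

Field Q=16, J=9: +16·20° lon, +9·10° lat → SW at lon 140°, lat 0°.
Square 1, 5: +1·2° lon, +5·1° lat → SW at lon 142°, lat 5°.
Subsquare j=9, q=16: +9·0.0833333° lon, +16·0.0416667° lat → SW at lon 142.75°, lat 5.66667°.
Cell spans 0.0833333° lon × 0.0416667° lat.
south 5.6667, north 5.7083.

5.6667, 5.7083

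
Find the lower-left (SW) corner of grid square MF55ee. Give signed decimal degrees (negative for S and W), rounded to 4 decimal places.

-34.8333, 70.3333

Field M=12, F=5: +12·20° lon, +5·10° lat → SW at lon 60°, lat -40°.
Square 5, 5: +5·2° lon, +5·1° lat → SW at lon 70°, lat -35°.
Subsquare e=4, e=4: +4·0.0833333° lon, +4·0.0416667° lat → SW at lon 70.3333°, lat -34.8333°.
latitude -34.8333, longitude 70.3333.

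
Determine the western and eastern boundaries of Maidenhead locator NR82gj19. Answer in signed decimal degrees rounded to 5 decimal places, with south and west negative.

Field N=13, R=17: +13·20° lon, +17·10° lat → SW at lon 80°, lat 80°.
Square 8, 2: +8·2° lon, +2·1° lat → SW at lon 96°, lat 82°.
Subsquare g=6, j=9: +6·0.0833333° lon, +9·0.0416667° lat → SW at lon 96.5°, lat 82.375°.
Extended square 1, 9: +1·0.00833333° lon, +9·0.00416667° lat → SW at lon 96.5083°, lat 82.4125°.
Cell spans 0.00833333° lon × 0.00416667° lat.
west 96.50833, east 96.51667.

96.50833, 96.51667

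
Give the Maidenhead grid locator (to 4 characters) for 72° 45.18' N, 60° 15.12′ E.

MQ02

Offset from 180°W / 90°S: lon 240.25°, lat 162.75°.
Field (20°×10°, letters A–R): 240.25/20 → 12 → M, 162.75/10 → 16 → Q; chars MQ.
Square (2°×1°, digits 0–9): 0.25/2 → 0, 2.75/1 → 2; chars 02.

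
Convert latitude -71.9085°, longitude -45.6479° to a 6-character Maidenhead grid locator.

Add 180° to longitude and 90° to latitude: 134.3521, 18.0915.
Field: 134.3521/20 → 6 → G, 18.0915/10 → 1 → B; chars GB.
Square: 14.3521/2 → 7, 8.0915/1 → 8; chars 78.
Subsquare: 0.3521/0.0833333 → 4 → e, 0.0915/0.0416667 → 2 → c; chars ec.

GB78ec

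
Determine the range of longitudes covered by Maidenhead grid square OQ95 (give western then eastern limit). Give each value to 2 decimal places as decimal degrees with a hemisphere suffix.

118.00° E, 120.00° E

Field O=14, Q=16: +14·20° lon, +16·10° lat → SW at lon 100°, lat 70°.
Square 9, 5: +9·2° lon, +5·1° lat → SW at lon 118°, lat 75°.
Cell spans 2° lon × 1° lat.
west 118.00° E, east 120.00° E.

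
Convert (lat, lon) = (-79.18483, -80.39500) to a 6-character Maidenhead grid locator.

Add 180° to longitude and 90° to latitude: 99.6050, 10.8152.
Field: lon ⌊99.6050/20⌋ = 4 → E; lat ⌊10.8152/10⌋ = 1 → B.
Square: lon ⌊19.6050/2⌋ = 9; lat ⌊0.8152/1⌋ = 0.
Subsquare: lon ⌊1.6050/0.0833333⌋ = 19 → t; lat ⌊0.8152/0.0416667⌋ = 19 → t.

EB90tt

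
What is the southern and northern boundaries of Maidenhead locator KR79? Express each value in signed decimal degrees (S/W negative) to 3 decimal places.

Field K=10, R=17: +10·20° lon, +17·10° lat → SW at lon 20°, lat 80°.
Square 7, 9: +7·2° lon, +9·1° lat → SW at lon 34°, lat 89°.
Cell spans 2° lon × 1° lat.
south 89.000, north 90.000.

89.000, 90.000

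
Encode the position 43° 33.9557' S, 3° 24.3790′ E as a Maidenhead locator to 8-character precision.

JE16qk84

Shift to the Maidenhead origin (180°W, 90°S): lon 183.40632, lat 46.43407.
Field (20°×10°, letters A–R): lon ⌊183.40632/20⌋ = 9 → J; lat ⌊46.43407/10⌋ = 4 → E.
Square (2°×1°, digits 0–9): lon ⌊3.40632/2⌋ = 1; lat ⌊6.43407/1⌋ = 6.
Subsquare (5′×2.5′, letters a–x): lon ⌊1.40632/0.0833333⌋ = 16 → q; lat ⌊0.43407/0.0416667⌋ = 10 → k.
Extended square (30″×15″, digits 0–9): lon ⌊0.07298/0.00833333⌋ = 8; lat ⌊0.01741/0.00416667⌋ = 4.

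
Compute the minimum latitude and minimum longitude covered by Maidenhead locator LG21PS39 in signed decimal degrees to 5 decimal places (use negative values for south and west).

Field L=11, G=6: +11·20° lon, +6·10° lat → SW at lon 40°, lat -30°.
Square 2, 1: +2·2° lon, +1·1° lat → SW at lon 44°, lat -29°.
Subsquare p=15, s=18: +15·0.0833333° lon, +18·0.0416667° lat → SW at lon 45.25°, lat -28.25°.
Extended square 3, 9: +3·0.00833333° lon, +9·0.00416667° lat → SW at lon 45.275°, lat -28.2125°.
latitude -28.21250, longitude 45.27500.

-28.21250, 45.27500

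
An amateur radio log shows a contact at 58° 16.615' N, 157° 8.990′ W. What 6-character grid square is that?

BO18kg

Shift to the Maidenhead origin (180°W, 90°S): lon 22.8502, lat 148.2769.
Field: lon ⌊22.8502/20⌋ = 1 → B; lat ⌊148.2769/10⌋ = 14 → O.
Square: lon ⌊2.8502/2⌋ = 1; lat ⌊8.2769/1⌋ = 8.
Subsquare: lon ⌊0.8502/0.0833333⌋ = 10 → k; lat ⌊0.2769/0.0416667⌋ = 6 → g.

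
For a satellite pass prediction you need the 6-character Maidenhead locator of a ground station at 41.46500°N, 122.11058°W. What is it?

Shift to the Maidenhead origin (180°W, 90°S): lon 57.8894, lat 131.4650.
Field (20°×10°, letters A–R): lon ⌊57.8894/20⌋ = 2 → C; lat ⌊131.4650/10⌋ = 13 → N.
Square (2°×1°, digits 0–9): lon ⌊17.8894/2⌋ = 8; lat ⌊1.4650/1⌋ = 1.
Subsquare (5′×2.5′, letters a–x): lon ⌊1.8894/0.0833333⌋ = 22 → w; lat ⌊0.4650/0.0416667⌋ = 11 → l.

CN81wl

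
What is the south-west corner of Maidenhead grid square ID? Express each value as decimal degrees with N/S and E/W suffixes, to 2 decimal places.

60.00° S, 20.00° W

Field I=8, D=3: +8·20° lon, +3·10° lat → SW at lon -20°, lat -60°.
latitude 60.00° S, longitude 20.00° W.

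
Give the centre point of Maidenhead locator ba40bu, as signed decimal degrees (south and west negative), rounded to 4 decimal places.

-89.1458, -151.8750

Field B=1, A=0: +1·20° lon, +0·10° lat → SW at lon -160°, lat -90°.
Square 4, 0: +4·2° lon, +0·1° lat → SW at lon -152°, lat -90°.
Subsquare b=1, u=20: +1·0.0833333° lon, +20·0.0416667° lat → SW at lon -151.917°, lat -89.1667°.
Cell spans 0.0833333° lon × 0.0416667° lat. Centre is SW corner plus half of each.
latitude -89.1458, longitude -151.8750.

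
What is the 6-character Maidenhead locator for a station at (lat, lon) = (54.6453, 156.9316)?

Shift to the Maidenhead origin (180°W, 90°S): lon 336.9316, lat 144.6453.
Field: lon ⌊336.9316/20⌋ = 16 → Q; lat ⌊144.6453/10⌋ = 14 → O.
Square: lon ⌊16.9316/2⌋ = 8; lat ⌊4.6453/1⌋ = 4.
Subsquare: lon ⌊0.9316/0.0833333⌋ = 11 → l; lat ⌊0.6453/0.0416667⌋ = 15 → p.

QO84lp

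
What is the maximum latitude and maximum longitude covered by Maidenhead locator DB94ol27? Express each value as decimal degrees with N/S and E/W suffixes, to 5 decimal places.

75.50833° S, 100.80833° W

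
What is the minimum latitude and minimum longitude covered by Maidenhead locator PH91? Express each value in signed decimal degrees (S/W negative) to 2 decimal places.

-19.00, 138.00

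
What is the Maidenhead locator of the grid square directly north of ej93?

Latitude square 3; +1 → 4.
The longitude characters are unchanged.

EJ94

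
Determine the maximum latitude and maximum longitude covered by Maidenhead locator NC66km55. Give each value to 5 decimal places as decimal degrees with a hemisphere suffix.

63.47500° S, 92.88333° E

Field N=13, C=2: +13·20° lon, +2·10° lat → SW at lon 80°, lat -70°.
Square 6, 6: +6·2° lon, +6·1° lat → SW at lon 92°, lat -64°.
Subsquare k=10, m=12: +10·0.0833333° lon, +12·0.0416667° lat → SW at lon 92.8333°, lat -63.5°.
Extended square 5, 5: +5·0.00833333° lon, +5·0.00416667° lat → SW at lon 92.875°, lat -63.4792°.
Cell spans 0.00833333° lon × 0.00416667° lat. NE corner is SW corner plus one full cell.
latitude 63.47500° S, longitude 92.88333° E.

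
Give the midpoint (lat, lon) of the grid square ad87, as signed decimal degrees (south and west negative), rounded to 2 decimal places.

-52.50, -163.00

Field A=0, D=3: +0·20° lon, +3·10° lat → SW at lon -180°, lat -60°.
Square 8, 7: +8·2° lon, +7·1° lat → SW at lon -164°, lat -53°.
Cell spans 2° lon × 1° lat. Centre is SW corner plus half of each.
latitude -52.50, longitude -163.00.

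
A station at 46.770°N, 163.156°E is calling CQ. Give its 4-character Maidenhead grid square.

RN16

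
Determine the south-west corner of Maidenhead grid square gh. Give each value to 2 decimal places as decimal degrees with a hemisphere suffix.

Field G=6, H=7: +6·20° lon, +7·10° lat → SW at lon -60°, lat -20°.
latitude 20.00° S, longitude 60.00° W.

20.00° S, 60.00° W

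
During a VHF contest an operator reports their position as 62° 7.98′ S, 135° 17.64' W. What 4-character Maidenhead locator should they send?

Shift to the Maidenhead origin (180°W, 90°S): lon 44.71, lat 27.87.
Field (20°×10°, letters A–R): lon ⌊44.71/20⌋ = 2 → C; lat ⌊27.87/10⌋ = 2 → C.
Square (2°×1°, digits 0–9): lon ⌊4.71/2⌋ = 2; lat ⌊7.87/1⌋ = 7.

CC27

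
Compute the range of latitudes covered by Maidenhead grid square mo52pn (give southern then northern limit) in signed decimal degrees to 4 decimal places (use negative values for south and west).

Field M=12, O=14: +12·20° lon, +14·10° lat → SW at lon 60°, lat 50°.
Square 5, 2: +5·2° lon, +2·1° lat → SW at lon 70°, lat 52°.
Subsquare p=15, n=13: +15·0.0833333° lon, +13·0.0416667° lat → SW at lon 71.25°, lat 52.5417°.
Cell spans 0.0833333° lon × 0.0416667° lat.
south 52.5417, north 52.5833.

52.5417, 52.5833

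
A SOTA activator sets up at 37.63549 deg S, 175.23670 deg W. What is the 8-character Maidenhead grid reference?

AF22ji17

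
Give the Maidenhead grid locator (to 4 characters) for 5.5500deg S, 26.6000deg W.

HI64

Offset from 180°W / 90°S: lon 153.40°, lat 84.45°.
Field: 153.40/20 → 7 → H, 84.45/10 → 8 → I; chars HI.
Square: 13.40/2 → 6, 4.45/1 → 4; chars 64.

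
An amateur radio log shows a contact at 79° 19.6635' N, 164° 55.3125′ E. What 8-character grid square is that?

Shift to the Maidenhead origin (180°W, 90°S): lon 344.92188, lat 169.32772.
Field: lon ⌊344.92188/20⌋ = 17 → R; lat ⌊169.32772/10⌋ = 16 → Q.
Square: lon ⌊4.92188/2⌋ = 2; lat ⌊9.32772/1⌋ = 9.
Subsquare: lon ⌊0.92188/0.0833333⌋ = 11 → l; lat ⌊0.32772/0.0416667⌋ = 7 → h.
Extended square: lon ⌊0.00521/0.00833333⌋ = 0; lat ⌊0.03606/0.00416667⌋ = 8.

RQ29lh08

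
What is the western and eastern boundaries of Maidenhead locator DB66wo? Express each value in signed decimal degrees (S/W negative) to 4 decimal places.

Field D=3, B=1: +3·20° lon, +1·10° lat → SW at lon -120°, lat -80°.
Square 6, 6: +6·2° lon, +6·1° lat → SW at lon -108°, lat -74°.
Subsquare w=22, o=14: +22·0.0833333° lon, +14·0.0416667° lat → SW at lon -106.167°, lat -73.4167°.
Cell spans 0.0833333° lon × 0.0416667° lat.
west -106.1667, east -106.0833.

-106.1667, -106.0833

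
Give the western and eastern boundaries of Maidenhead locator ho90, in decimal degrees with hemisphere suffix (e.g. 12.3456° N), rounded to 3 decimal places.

22.000° W, 20.000° W

Field H=7, O=14: +7·20° lon, +14·10° lat → SW at lon -40°, lat 50°.
Square 9, 0: +9·2° lon, +0·1° lat → SW at lon -22°, lat 50°.
Cell spans 2° lon × 1° lat.
west 22.000° W, east 20.000° W.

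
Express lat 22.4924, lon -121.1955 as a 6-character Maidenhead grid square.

CL92jl

Offset from 180°W / 90°S: lon 58.8045°, lat 112.4924°.
Field: lon ⌊58.8045/20⌋ = 2 → C; lat ⌊112.4924/10⌋ = 11 → L.
Square: lon ⌊18.8045/2⌋ = 9; lat ⌊2.4924/1⌋ = 2.
Subsquare: lon ⌊0.8045/0.0833333⌋ = 9 → j; lat ⌊0.4924/0.0416667⌋ = 11 → l.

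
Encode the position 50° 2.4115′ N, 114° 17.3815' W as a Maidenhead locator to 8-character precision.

Offset from 180°W / 90°S: lon 65.71031°, lat 140.04019°.
Field: lon ⌊65.71031/20⌋ = 3 → D; lat ⌊140.04019/10⌋ = 14 → O.
Square: lon ⌊5.71031/2⌋ = 2; lat ⌊0.04019/1⌋ = 0.
Subsquare: lon ⌊1.71031/0.0833333⌋ = 20 → u; lat ⌊0.04019/0.0416667⌋ = 0 → a.
Extended square: lon ⌊0.04364/0.00833333⌋ = 5; lat ⌊0.04019/0.00416667⌋ = 9.

DO20ua59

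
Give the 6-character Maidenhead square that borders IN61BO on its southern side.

IN61bn

Latitude subsquare o = 14; −1 → 13 = n.
The longitude characters are unchanged.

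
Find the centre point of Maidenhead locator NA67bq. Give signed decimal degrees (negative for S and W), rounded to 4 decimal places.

-82.3125, 92.1250

Field N=13, A=0: +13·20° lon, +0·10° lat → SW at lon 80°, lat -90°.
Square 6, 7: +6·2° lon, +7·1° lat → SW at lon 92°, lat -83°.
Subsquare b=1, q=16: +1·0.0833333° lon, +16·0.0416667° lat → SW at lon 92.0833°, lat -82.3333°.
Cell spans 0.0833333° lon × 0.0416667° lat. Centre is SW corner plus half of each.
latitude -82.3125, longitude 92.1250.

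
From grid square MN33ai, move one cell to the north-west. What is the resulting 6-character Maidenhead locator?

MN23xj

Longitude subsquare a = 0; −1 → -1, wraps to 23 = x, carry into square.
Longitude square 3; −1 → 2.
Latitude subsquare i = 8; +1 → 9 = j.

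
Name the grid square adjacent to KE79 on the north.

KF70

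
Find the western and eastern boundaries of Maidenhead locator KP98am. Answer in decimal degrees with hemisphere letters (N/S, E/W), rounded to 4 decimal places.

Field K=10, P=15: +10·20° lon, +15·10° lat → SW at lon 20°, lat 60°.
Square 9, 8: +9·2° lon, +8·1° lat → SW at lon 38°, lat 68°.
Subsquare a=0, m=12: +0·0.0833333° lon, +12·0.0416667° lat → SW at lon 38°, lat 68.5°.
Cell spans 0.0833333° lon × 0.0416667° lat.
west 38.0000° E, east 38.0833° E.

38.0000° E, 38.0833° E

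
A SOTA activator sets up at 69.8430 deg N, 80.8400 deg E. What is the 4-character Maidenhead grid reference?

Add 180° to longitude and 90° to latitude: 260.84, 159.84.
Field (20°×10°, letters A–R): lon ⌊260.84/20⌋ = 13 → N; lat ⌊159.84/10⌋ = 15 → P.
Square (2°×1°, digits 0–9): lon ⌊0.84/2⌋ = 0; lat ⌊9.84/1⌋ = 9.

NP09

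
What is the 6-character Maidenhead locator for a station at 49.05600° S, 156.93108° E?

QE80lw

Add 180° to longitude and 90° to latitude: 336.9311, 40.9440.
Field: lon ⌊336.9311/20⌋ = 16 → Q; lat ⌊40.9440/10⌋ = 4 → E.
Square: lon ⌊16.9311/2⌋ = 8; lat ⌊0.9440/1⌋ = 0.
Subsquare: lon ⌊0.9311/0.0833333⌋ = 11 → l; lat ⌊0.9440/0.0416667⌋ = 22 → w.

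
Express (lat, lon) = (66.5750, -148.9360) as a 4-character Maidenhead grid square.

BP56

Add 180° to longitude and 90° to latitude: 31.06, 156.57.
Field: lon ⌊31.06/20⌋ = 1 → B; lat ⌊156.57/10⌋ = 15 → P.
Square: lon ⌊11.06/2⌋ = 5; lat ⌊6.57/1⌋ = 6.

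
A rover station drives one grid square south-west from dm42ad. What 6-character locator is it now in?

Longitude subsquare a = 0; −1 → -1, wraps to 23 = x, carry into square.
Longitude square 4; −1 → 3.
Latitude subsquare d = 3; −1 → 2 = c.

DM32xc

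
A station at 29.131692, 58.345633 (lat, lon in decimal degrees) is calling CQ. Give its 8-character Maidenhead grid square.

Shift to the Maidenhead origin (180°W, 90°S): lon 238.34563, lat 119.13169.
Field: lon ⌊238.34563/20⌋ = 11 → L; lat ⌊119.13169/10⌋ = 11 → L.
Square: lon ⌊18.34563/2⌋ = 9; lat ⌊9.13169/1⌋ = 9.
Subsquare: lon ⌊0.34563/0.0833333⌋ = 4 → e; lat ⌊0.13169/0.0416667⌋ = 3 → d.
Extended square: lon ⌊0.01230/0.00833333⌋ = 1; lat ⌊0.00669/0.00416667⌋ = 1.

LL99ed11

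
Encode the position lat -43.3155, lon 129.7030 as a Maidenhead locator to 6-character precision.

PE46uq

Add 180° to longitude and 90° to latitude: 309.7030, 46.6845.
Field: 309.7030/20 → 15 → P, 46.6845/10 → 4 → E; chars PE.
Square: 9.7030/2 → 4, 6.6845/1 → 6; chars 46.
Subsquare: 1.7030/0.0833333 → 20 → u, 0.6845/0.0416667 → 16 → q; chars uq.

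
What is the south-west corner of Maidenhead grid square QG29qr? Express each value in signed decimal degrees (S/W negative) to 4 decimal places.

-20.2917, 145.3333

Field Q=16, G=6: +16·20° lon, +6·10° lat → SW at lon 140°, lat -30°.
Square 2, 9: +2·2° lon, +9·1° lat → SW at lon 144°, lat -21°.
Subsquare q=16, r=17: +16·0.0833333° lon, +17·0.0416667° lat → SW at lon 145.333°, lat -20.2917°.
latitude -20.2917, longitude 145.3333.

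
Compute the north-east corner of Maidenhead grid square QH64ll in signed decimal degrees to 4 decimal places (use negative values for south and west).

Field Q=16, H=7: +16·20° lon, +7·10° lat → SW at lon 140°, lat -20°.
Square 6, 4: +6·2° lon, +4·1° lat → SW at lon 152°, lat -16°.
Subsquare l=11, l=11: +11·0.0833333° lon, +11·0.0416667° lat → SW at lon 152.917°, lat -15.5417°.
Cell spans 0.0833333° lon × 0.0416667° lat. NE corner is SW corner plus one full cell.
latitude -15.5000, longitude 153.0000.

-15.5000, 153.0000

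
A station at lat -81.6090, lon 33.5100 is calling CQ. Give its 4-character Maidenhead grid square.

Offset from 180°W / 90°S: lon 213.51°, lat 8.39°.
Field: 213.51/20 → 10 → K, 8.39/10 → 0 → A; chars KA.
Square: 13.51/2 → 6, 8.39/1 → 8; chars 68.

KA68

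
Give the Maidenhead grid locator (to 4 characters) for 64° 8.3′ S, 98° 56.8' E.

Offset from 180°W / 90°S: lon 278.95°, lat 25.86°.
Field: 278.95/20 → 13 → N, 25.86/10 → 2 → C; chars NC.
Square: 18.95/2 → 9, 5.86/1 → 5; chars 95.

NC95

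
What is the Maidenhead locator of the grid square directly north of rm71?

RM72

Latitude square 1; +1 → 2.
The longitude characters are unchanged.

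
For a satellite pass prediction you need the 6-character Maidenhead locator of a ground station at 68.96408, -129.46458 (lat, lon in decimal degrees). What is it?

CP58gx

Add 180° to longitude and 90° to latitude: 50.5354, 158.9641.
Field: lon ⌊50.5354/20⌋ = 2 → C; lat ⌊158.9641/10⌋ = 15 → P.
Square: lon ⌊10.5354/2⌋ = 5; lat ⌊8.9641/1⌋ = 8.
Subsquare: lon ⌊0.5354/0.0833333⌋ = 6 → g; lat ⌊0.9641/0.0416667⌋ = 23 → x.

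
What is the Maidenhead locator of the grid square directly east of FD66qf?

Longitude subsquare q = 16; +1 → 17 = r.
The latitude characters are unchanged.

FD66rf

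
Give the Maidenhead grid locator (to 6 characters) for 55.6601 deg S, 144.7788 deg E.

Offset from 180°W / 90°S: lon 324.7788°, lat 34.3399°.
Field: lon ⌊324.7788/20⌋ = 16 → Q; lat ⌊34.3399/10⌋ = 3 → D.
Square: lon ⌊4.7788/2⌋ = 2; lat ⌊4.3399/1⌋ = 4.
Subsquare: lon ⌊0.7788/0.0833333⌋ = 9 → j; lat ⌊0.3399/0.0416667⌋ = 8 → i.

QD24ji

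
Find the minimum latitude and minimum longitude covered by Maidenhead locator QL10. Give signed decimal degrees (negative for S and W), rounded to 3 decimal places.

Field Q=16, L=11: +16·20° lon, +11·10° lat → SW at lon 140°, lat 20°.
Square 1, 0: +1·2° lon, +0·1° lat → SW at lon 142°, lat 20°.
latitude 20.000, longitude 142.000.

20.000, 142.000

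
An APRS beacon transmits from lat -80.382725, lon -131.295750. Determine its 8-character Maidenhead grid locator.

CA49io48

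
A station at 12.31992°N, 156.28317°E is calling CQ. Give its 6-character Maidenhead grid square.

QK82dh

Offset from 180°W / 90°S: lon 336.2832°, lat 102.3199°.
Field: 336.2832/20 → 16 → Q, 102.3199/10 → 10 → K; chars QK.
Square: 16.2832/2 → 8, 2.3199/1 → 2; chars 82.
Subsquare: 0.2832/0.0833333 → 3 → d, 0.3199/0.0416667 → 7 → h; chars dh.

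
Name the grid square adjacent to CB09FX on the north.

CC00fa

Latitude subsquare x = 23; +1 → 24, wraps to 0 = a, carry into square.
Latitude square 9; +1 → 10, wraps to 0, carry into field.
Latitude field B = 1; +1 → 2 = C.
The longitude characters are unchanged.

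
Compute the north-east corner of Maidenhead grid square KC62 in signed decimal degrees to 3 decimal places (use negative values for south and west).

-67.000, 34.000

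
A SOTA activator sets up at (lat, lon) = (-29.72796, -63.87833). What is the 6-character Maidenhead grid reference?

FG80bg

Shift to the Maidenhead origin (180°W, 90°S): lon 116.1217, lat 60.2720.
Field: lon ⌊116.1217/20⌋ = 5 → F; lat ⌊60.2720/10⌋ = 6 → G.
Square: lon ⌊16.1217/2⌋ = 8; lat ⌊0.2720/1⌋ = 0.
Subsquare: lon ⌊0.1217/0.0833333⌋ = 1 → b; lat ⌊0.2720/0.0416667⌋ = 6 → g.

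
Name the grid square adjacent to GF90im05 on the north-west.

GF90hm96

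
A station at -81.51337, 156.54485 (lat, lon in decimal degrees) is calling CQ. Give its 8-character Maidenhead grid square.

QA88gl56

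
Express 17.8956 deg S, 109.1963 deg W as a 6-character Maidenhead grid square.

Shift to the Maidenhead origin (180°W, 90°S): lon 70.8037, lat 72.1044.
Field: lon ⌊70.8037/20⌋ = 3 → D; lat ⌊72.1044/10⌋ = 7 → H.
Square: lon ⌊10.8037/2⌋ = 5; lat ⌊2.1044/1⌋ = 2.
Subsquare: lon ⌊0.8037/0.0833333⌋ = 9 → j; lat ⌊0.1044/0.0416667⌋ = 2 → c.

DH52jc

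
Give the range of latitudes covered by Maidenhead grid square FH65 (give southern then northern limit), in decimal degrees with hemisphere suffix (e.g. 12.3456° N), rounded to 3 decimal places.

15.000° S, 14.000° S

Field F=5, H=7: +5·20° lon, +7·10° lat → SW at lon -80°, lat -20°.
Square 6, 5: +6·2° lon, +5·1° lat → SW at lon -68°, lat -15°.
Cell spans 2° lon × 1° lat.
south 15.000° S, north 14.000° S.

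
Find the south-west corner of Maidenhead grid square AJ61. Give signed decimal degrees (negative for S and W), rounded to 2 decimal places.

Field A=0, J=9: +0·20° lon, +9·10° lat → SW at lon -180°, lat 0°.
Square 6, 1: +6·2° lon, +1·1° lat → SW at lon -168°, lat 1°.
latitude 1.00, longitude -168.00.

1.00, -168.00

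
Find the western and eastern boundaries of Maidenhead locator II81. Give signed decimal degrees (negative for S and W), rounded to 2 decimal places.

Field I=8, I=8: +8·20° lon, +8·10° lat → SW at lon -20°, lat -10°.
Square 8, 1: +8·2° lon, +1·1° lat → SW at lon -4°, lat -9°.
Cell spans 2° lon × 1° lat.
west -4.00, east -2.00.

-4.00, -2.00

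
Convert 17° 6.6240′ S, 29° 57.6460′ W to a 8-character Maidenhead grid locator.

Offset from 180°W / 90°S: lon 150.03923°, lat 72.88960°.
Field (20°×10°, letters A–R): lon ⌊150.03923/20⌋ = 7 → H; lat ⌊72.88960/10⌋ = 7 → H.
Square (2°×1°, digits 0–9): lon ⌊10.03923/2⌋ = 5; lat ⌊2.88960/1⌋ = 2.
Subsquare (5′×2.5′, letters a–x): lon ⌊0.03923/0.0833333⌋ = 0 → a; lat ⌊0.88960/0.0416667⌋ = 21 → v.
Extended square (30″×15″, digits 0–9): lon ⌊0.03923/0.00833333⌋ = 4; lat ⌊0.01460/0.00416667⌋ = 3.

HH52av43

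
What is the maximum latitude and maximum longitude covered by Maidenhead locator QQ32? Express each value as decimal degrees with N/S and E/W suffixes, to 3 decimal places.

Field Q=16, Q=16: +16·20° lon, +16·10° lat → SW at lon 140°, lat 70°.
Square 3, 2: +3·2° lon, +2·1° lat → SW at lon 146°, lat 72°.
Cell spans 2° lon × 1° lat. NE corner is SW corner plus one full cell.
latitude 73.000° N, longitude 148.000° E.

73.000° N, 148.000° E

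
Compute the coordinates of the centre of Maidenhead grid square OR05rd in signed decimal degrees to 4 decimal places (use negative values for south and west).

Field O=14, R=17: +14·20° lon, +17·10° lat → SW at lon 100°, lat 80°.
Square 0, 5: +0·2° lon, +5·1° lat → SW at lon 100°, lat 85°.
Subsquare r=17, d=3: +17·0.0833333° lon, +3·0.0416667° lat → SW at lon 101.417°, lat 85.125°.
Cell spans 0.0833333° lon × 0.0416667° lat. Centre is SW corner plus half of each.
latitude 85.1458, longitude 101.4583.

85.1458, 101.4583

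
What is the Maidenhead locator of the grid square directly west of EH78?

Longitude square 7; −1 → 6.
The latitude characters are unchanged.

EH68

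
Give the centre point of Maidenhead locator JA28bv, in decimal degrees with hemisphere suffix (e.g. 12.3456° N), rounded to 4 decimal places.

Field J=9, A=0: +9·20° lon, +0·10° lat → SW at lon 0°, lat -90°.
Square 2, 8: +2·2° lon, +8·1° lat → SW at lon 4°, lat -82°.
Subsquare b=1, v=21: +1·0.0833333° lon, +21·0.0416667° lat → SW at lon 4.08333°, lat -81.125°.
Cell spans 0.0833333° lon × 0.0416667° lat. Centre is SW corner plus half of each.
latitude 81.1042° S, longitude 4.1250° E.

81.1042° S, 4.1250° E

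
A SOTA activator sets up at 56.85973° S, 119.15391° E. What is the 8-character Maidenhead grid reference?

OD93nd83

Offset from 180°W / 90°S: lon 299.15391°, lat 33.14027°.
Field: lon ⌊299.15391/20⌋ = 14 → O; lat ⌊33.14027/10⌋ = 3 → D.
Square: lon ⌊19.15391/2⌋ = 9; lat ⌊3.14027/1⌋ = 3.
Subsquare: lon ⌊1.15391/0.0833333⌋ = 13 → n; lat ⌊0.14027/0.0416667⌋ = 3 → d.
Extended square: lon ⌊0.07058/0.00833333⌋ = 8; lat ⌊0.01527/0.00416667⌋ = 3.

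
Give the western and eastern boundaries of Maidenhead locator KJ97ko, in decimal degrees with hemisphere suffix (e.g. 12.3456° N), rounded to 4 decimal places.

38.8333° E, 38.9167° E

Field K=10, J=9: +10·20° lon, +9·10° lat → SW at lon 20°, lat 0°.
Square 9, 7: +9·2° lon, +7·1° lat → SW at lon 38°, lat 7°.
Subsquare k=10, o=14: +10·0.0833333° lon, +14·0.0416667° lat → SW at lon 38.8333°, lat 7.58333°.
Cell spans 0.0833333° lon × 0.0416667° lat.
west 38.8333° E, east 38.9167° E.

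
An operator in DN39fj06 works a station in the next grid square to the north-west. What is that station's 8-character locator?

Longitude extended square 0; −1 → -1, wraps to 9, carry into subsquare.
Longitude subsquare f = 5; −1 → 4 = e.
Latitude extended square 6; +1 → 7.

DN39ej97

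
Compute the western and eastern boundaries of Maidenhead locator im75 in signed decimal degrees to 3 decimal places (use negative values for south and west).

-6.000, -4.000

Field I=8, M=12: +8·20° lon, +12·10° lat → SW at lon -20°, lat 30°.
Square 7, 5: +7·2° lon, +5·1° lat → SW at lon -6°, lat 35°.
Cell spans 2° lon × 1° lat.
west -6.000, east -4.000.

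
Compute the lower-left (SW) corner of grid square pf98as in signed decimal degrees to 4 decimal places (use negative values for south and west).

-31.2500, 138.0000

Field P=15, F=5: +15·20° lon, +5·10° lat → SW at lon 120°, lat -40°.
Square 9, 8: +9·2° lon, +8·1° lat → SW at lon 138°, lat -32°.
Subsquare a=0, s=18: +0·0.0833333° lon, +18·0.0416667° lat → SW at lon 138°, lat -31.25°.
latitude -31.2500, longitude 138.0000.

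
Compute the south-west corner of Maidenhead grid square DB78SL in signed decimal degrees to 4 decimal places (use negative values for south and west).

-71.5417, -104.5000

Field D=3, B=1: +3·20° lon, +1·10° lat → SW at lon -120°, lat -80°.
Square 7, 8: +7·2° lon, +8·1° lat → SW at lon -106°, lat -72°.
Subsquare s=18, l=11: +18·0.0833333° lon, +11·0.0416667° lat → SW at lon -104.5°, lat -71.5417°.
latitude -71.5417, longitude -104.5000.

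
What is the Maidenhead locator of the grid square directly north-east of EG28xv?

EG38aw

Longitude subsquare x = 23; +1 → 24, wraps to 0 = a, carry into square.
Longitude square 2; +1 → 3.
Latitude subsquare v = 21; +1 → 22 = w.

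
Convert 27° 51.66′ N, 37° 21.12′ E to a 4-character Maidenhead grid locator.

Offset from 180°W / 90°S: lon 217.35°, lat 117.86°.
Field: lon ⌊217.35/20⌋ = 10 → K; lat ⌊117.86/10⌋ = 11 → L.
Square: lon ⌊17.35/2⌋ = 8; lat ⌊7.86/1⌋ = 7.

KL87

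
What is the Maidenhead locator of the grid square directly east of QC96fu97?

Longitude extended square 9; +1 → 10, wraps to 0, carry into subsquare.
Longitude subsquare f = 5; +1 → 6 = g.
The latitude characters are unchanged.

QC96gu07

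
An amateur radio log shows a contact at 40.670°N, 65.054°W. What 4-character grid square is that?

FN70

Add 180° to longitude and 90° to latitude: 114.95, 130.67.
Field: 114.95/20 → 5 → F, 130.67/10 → 13 → N; chars FN.
Square: 14.95/2 → 7, 0.67/1 → 0; chars 70.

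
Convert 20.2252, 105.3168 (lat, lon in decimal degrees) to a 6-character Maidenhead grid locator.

OL20pf

Add 180° to longitude and 90° to latitude: 285.3168, 110.2252.
Field (20°×10°, letters A–R): 285.3168/20 → 14 → O, 110.2252/10 → 11 → L; chars OL.
Square (2°×1°, digits 0–9): 5.3168/2 → 2, 0.2252/1 → 0; chars 20.
Subsquare (5′×2.5′, letters a–x): 1.3168/0.0833333 → 15 → p, 0.2252/0.0416667 → 5 → f; chars pf.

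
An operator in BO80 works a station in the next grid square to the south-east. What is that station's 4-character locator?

Longitude square 8; +1 → 9.
Latitude square 0; −1 → -1, wraps to 9, carry into field.
Latitude field O = 14; −1 → 13 = N.

BN99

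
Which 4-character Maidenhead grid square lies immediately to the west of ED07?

DD97

Longitude square 0; −1 → -1, wraps to 9, carry into field.
Longitude field E = 4; −1 → 3 = D.
The latitude characters are unchanged.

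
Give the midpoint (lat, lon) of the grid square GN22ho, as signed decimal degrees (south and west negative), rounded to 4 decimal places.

42.6042, -55.3750

Field G=6, N=13: +6·20° lon, +13·10° lat → SW at lon -60°, lat 40°.
Square 2, 2: +2·2° lon, +2·1° lat → SW at lon -56°, lat 42°.
Subsquare h=7, o=14: +7·0.0833333° lon, +14·0.0416667° lat → SW at lon -55.4167°, lat 42.5833°.
Cell spans 0.0833333° lon × 0.0416667° lat. Centre is SW corner plus half of each.
latitude 42.6042, longitude -55.3750.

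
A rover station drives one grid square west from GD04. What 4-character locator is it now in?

FD94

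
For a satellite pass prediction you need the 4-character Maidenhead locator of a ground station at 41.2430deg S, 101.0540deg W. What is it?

DE98

Shift to the Maidenhead origin (180°W, 90°S): lon 78.95, lat 48.76.
Field: lon ⌊78.95/20⌋ = 3 → D; lat ⌊48.76/10⌋ = 4 → E.
Square: lon ⌊18.95/2⌋ = 9; lat ⌊8.76/1⌋ = 8.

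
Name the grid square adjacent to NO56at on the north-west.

NO46xu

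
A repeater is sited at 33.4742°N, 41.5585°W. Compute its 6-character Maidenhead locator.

GM93fl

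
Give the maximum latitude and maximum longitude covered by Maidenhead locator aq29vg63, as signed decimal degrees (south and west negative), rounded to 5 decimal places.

79.26667, -174.19167

Field A=0, Q=16: +0·20° lon, +16·10° lat → SW at lon -180°, lat 70°.
Square 2, 9: +2·2° lon, +9·1° lat → SW at lon -176°, lat 79°.
Subsquare v=21, g=6: +21·0.0833333° lon, +6·0.0416667° lat → SW at lon -174.25°, lat 79.25°.
Extended square 6, 3: +6·0.00833333° lon, +3·0.00416667° lat → SW at lon -174.2°, lat 79.2625°.
Cell spans 0.00833333° lon × 0.00416667° lat. NE corner is SW corner plus one full cell.
latitude 79.26667, longitude -174.19167.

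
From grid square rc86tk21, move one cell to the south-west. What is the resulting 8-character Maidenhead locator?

RC86tk10

Longitude extended square 2; −1 → 1.
Latitude extended square 1; −1 → 0.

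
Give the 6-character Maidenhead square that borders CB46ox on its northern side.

CB47oa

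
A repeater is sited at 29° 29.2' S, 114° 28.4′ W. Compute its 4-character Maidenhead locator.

DG20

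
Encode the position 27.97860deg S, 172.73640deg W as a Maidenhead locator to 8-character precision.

Shift to the Maidenhead origin (180°W, 90°S): lon 7.26360, lat 62.02140.
Field: lon ⌊7.26360/20⌋ = 0 → A; lat ⌊62.02140/10⌋ = 6 → G.
Square: lon ⌊7.26360/2⌋ = 3; lat ⌊2.02140/1⌋ = 2.
Subsquare: lon ⌊1.26360/0.0833333⌋ = 15 → p; lat ⌊0.02140/0.0416667⌋ = 0 → a.
Extended square: lon ⌊0.01360/0.00833333⌋ = 1; lat ⌊0.02140/0.00416667⌋ = 5.

AG32pa15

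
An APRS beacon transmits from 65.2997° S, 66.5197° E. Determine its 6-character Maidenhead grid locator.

Offset from 180°W / 90°S: lon 246.5197°, lat 24.7003°.
Field (20°×10°, letters A–R): lon ⌊246.5197/20⌋ = 12 → M; lat ⌊24.7003/10⌋ = 2 → C.
Square (2°×1°, digits 0–9): lon ⌊6.5197/2⌋ = 3; lat ⌊4.7003/1⌋ = 4.
Subsquare (5′×2.5′, letters a–x): lon ⌊0.5197/0.0833333⌋ = 6 → g; lat ⌊0.7003/0.0416667⌋ = 16 → q.

MC34gq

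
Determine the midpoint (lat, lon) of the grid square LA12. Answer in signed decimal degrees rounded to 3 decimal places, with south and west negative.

Field L=11, A=0: +11·20° lon, +0·10° lat → SW at lon 40°, lat -90°.
Square 1, 2: +1·2° lon, +2·1° lat → SW at lon 42°, lat -88°.
Cell spans 2° lon × 1° lat. Centre is SW corner plus half of each.
latitude -87.500, longitude 43.000.

-87.500, 43.000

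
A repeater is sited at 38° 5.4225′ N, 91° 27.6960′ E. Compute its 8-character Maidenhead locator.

NM58rc51

Offset from 180°W / 90°S: lon 271.46160°, lat 128.09037°.
Field: lon ⌊271.46160/20⌋ = 13 → N; lat ⌊128.09037/10⌋ = 12 → M.
Square: lon ⌊11.46160/2⌋ = 5; lat ⌊8.09037/1⌋ = 8.
Subsquare: lon ⌊1.46160/0.0833333⌋ = 17 → r; lat ⌊0.09037/0.0416667⌋ = 2 → c.
Extended square: lon ⌊0.04493/0.00833333⌋ = 5; lat ⌊0.00704/0.00416667⌋ = 1.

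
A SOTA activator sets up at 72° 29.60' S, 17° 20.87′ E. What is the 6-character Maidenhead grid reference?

JB87qm

Offset from 180°W / 90°S: lon 197.3478°, lat 17.5067°.
Field: lon ⌊197.3478/20⌋ = 9 → J; lat ⌊17.5067/10⌋ = 1 → B.
Square: lon ⌊17.3478/2⌋ = 8; lat ⌊7.5067/1⌋ = 7.
Subsquare: lon ⌊1.3478/0.0833333⌋ = 16 → q; lat ⌊0.5067/0.0416667⌋ = 12 → m.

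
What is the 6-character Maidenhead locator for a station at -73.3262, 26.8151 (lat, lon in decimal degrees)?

KB36jq

Offset from 180°W / 90°S: lon 206.8151°, lat 16.6738°.
Field: 206.8151/20 → 10 → K, 16.6738/10 → 1 → B; chars KB.
Square: 6.8151/2 → 3, 6.6738/1 → 6; chars 36.
Subsquare: 0.8151/0.0833333 → 9 → j, 0.6738/0.0416667 → 16 → q; chars jq.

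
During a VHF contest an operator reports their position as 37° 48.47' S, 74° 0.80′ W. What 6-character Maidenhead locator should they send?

FF22xe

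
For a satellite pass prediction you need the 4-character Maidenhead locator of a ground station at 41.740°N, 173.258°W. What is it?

AN31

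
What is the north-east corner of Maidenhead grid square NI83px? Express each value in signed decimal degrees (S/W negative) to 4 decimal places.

Field N=13, I=8: +13·20° lon, +8·10° lat → SW at lon 80°, lat -10°.
Square 8, 3: +8·2° lon, +3·1° lat → SW at lon 96°, lat -7°.
Subsquare p=15, x=23: +15·0.0833333° lon, +23·0.0416667° lat → SW at lon 97.25°, lat -6.04167°.
Cell spans 0.0833333° lon × 0.0416667° lat. NE corner is SW corner plus one full cell.
latitude -6.0000, longitude 97.3333.

-6.0000, 97.3333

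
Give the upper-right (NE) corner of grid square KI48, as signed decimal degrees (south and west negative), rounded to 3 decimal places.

-1.000, 30.000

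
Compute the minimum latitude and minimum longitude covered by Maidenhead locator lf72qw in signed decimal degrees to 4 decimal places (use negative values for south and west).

Field L=11, F=5: +11·20° lon, +5·10° lat → SW at lon 40°, lat -40°.
Square 7, 2: +7·2° lon, +2·1° lat → SW at lon 54°, lat -38°.
Subsquare q=16, w=22: +16·0.0833333° lon, +22·0.0416667° lat → SW at lon 55.3333°, lat -37.0833°.
latitude -37.0833, longitude 55.3333.

-37.0833, 55.3333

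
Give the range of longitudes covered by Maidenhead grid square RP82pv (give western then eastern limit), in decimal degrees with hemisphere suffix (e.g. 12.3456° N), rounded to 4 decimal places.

Field R=17, P=15: +17·20° lon, +15·10° lat → SW at lon 160°, lat 60°.
Square 8, 2: +8·2° lon, +2·1° lat → SW at lon 176°, lat 62°.
Subsquare p=15, v=21: +15·0.0833333° lon, +21·0.0416667° lat → SW at lon 177.25°, lat 62.875°.
Cell spans 0.0833333° lon × 0.0416667° lat.
west 177.2500° E, east 177.3333° E.

177.2500° E, 177.3333° E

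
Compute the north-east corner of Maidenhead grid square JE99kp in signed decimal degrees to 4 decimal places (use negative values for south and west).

-40.3333, 18.9167

Field J=9, E=4: +9·20° lon, +4·10° lat → SW at lon 0°, lat -50°.
Square 9, 9: +9·2° lon, +9·1° lat → SW at lon 18°, lat -41°.
Subsquare k=10, p=15: +10·0.0833333° lon, +15·0.0416667° lat → SW at lon 18.8333°, lat -40.375°.
Cell spans 0.0833333° lon × 0.0416667° lat. NE corner is SW corner plus one full cell.
latitude -40.3333, longitude 18.9167.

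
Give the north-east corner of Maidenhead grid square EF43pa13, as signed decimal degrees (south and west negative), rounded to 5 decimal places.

Field E=4, F=5: +4·20° lon, +5·10° lat → SW at lon -100°, lat -40°.
Square 4, 3: +4·2° lon, +3·1° lat → SW at lon -92°, lat -37°.
Subsquare p=15, a=0: +15·0.0833333° lon, +0·0.0416667° lat → SW at lon -90.75°, lat -37°.
Extended square 1, 3: +1·0.00833333° lon, +3·0.00416667° lat → SW at lon -90.7417°, lat -36.9875°.
Cell spans 0.00833333° lon × 0.00416667° lat. NE corner is SW corner plus one full cell.
latitude -36.98333, longitude -90.73333.

-36.98333, -90.73333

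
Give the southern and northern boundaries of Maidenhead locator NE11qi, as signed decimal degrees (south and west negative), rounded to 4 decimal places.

-48.6667, -48.6250

Field N=13, E=4: +13·20° lon, +4·10° lat → SW at lon 80°, lat -50°.
Square 1, 1: +1·2° lon, +1·1° lat → SW at lon 82°, lat -49°.
Subsquare q=16, i=8: +16·0.0833333° lon, +8·0.0416667° lat → SW at lon 83.3333°, lat -48.6667°.
Cell spans 0.0833333° lon × 0.0416667° lat.
south -48.6667, north -48.6250.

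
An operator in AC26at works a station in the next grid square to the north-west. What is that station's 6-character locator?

AC16xu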